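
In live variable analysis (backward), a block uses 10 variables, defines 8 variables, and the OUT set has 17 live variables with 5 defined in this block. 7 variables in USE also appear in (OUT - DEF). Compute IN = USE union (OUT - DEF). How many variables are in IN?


OUT - DEF: 17 - 5 = 12
|IN| = |USE| + |OUT - DEF| - |USE ∩ (OUT - DEF)| = 10 + 12 - 7 = 15

15


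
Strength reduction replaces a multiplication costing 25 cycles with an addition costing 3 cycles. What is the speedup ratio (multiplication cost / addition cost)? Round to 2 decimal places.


Ratio = mult_cost / add_cost = 25 / 3 = 8.33

8.33


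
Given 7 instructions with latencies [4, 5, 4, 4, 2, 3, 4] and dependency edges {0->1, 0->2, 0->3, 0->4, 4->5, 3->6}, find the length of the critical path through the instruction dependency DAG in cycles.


Compute longest path through dependency graph: dist(Ik) = max over predecessors of dist + latency(Ik).
dist(I0) = latency 4 = 4
dist(I1) = dist(I0) + 5 = 4 + 5 = 9
dist(I2) = dist(I0) + 4 = 4 + 4 = 8
dist(I3) = dist(I0) + 4 = 4 + 4 = 8
dist(I4) = dist(I0) + 2 = 4 + 2 = 6
dist(I5) = dist(I4) + 3 = 6 + 3 = 9
dist(I6) = dist(I3) + 4 = 8 + 4 = 12
Critical path = max dist = 12

12


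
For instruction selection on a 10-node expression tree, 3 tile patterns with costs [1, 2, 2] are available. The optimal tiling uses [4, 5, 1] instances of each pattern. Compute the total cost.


Total cost = sum(count_i * cost_i)
= 4*1 + 5*2 + 1*2
= 16

16


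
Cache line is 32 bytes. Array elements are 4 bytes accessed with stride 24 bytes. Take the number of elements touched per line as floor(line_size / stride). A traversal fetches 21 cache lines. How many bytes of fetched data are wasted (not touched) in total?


Elements per line = floor(32 / 24) = 1
Bytes used per line = 1 * 4 = 4
Wasted per line = 32 - 4 = 28
Total wasted = 28 * 21 = 588

588


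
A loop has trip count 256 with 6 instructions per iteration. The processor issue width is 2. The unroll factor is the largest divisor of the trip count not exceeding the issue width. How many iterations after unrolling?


Largest divisor of 256 <= 2 is 2
New iterations = 256 / 2 = 128

128


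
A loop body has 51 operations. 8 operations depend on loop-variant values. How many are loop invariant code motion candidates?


Invariant candidates = total - loop-dependent
= 51 - 8 = 43

43


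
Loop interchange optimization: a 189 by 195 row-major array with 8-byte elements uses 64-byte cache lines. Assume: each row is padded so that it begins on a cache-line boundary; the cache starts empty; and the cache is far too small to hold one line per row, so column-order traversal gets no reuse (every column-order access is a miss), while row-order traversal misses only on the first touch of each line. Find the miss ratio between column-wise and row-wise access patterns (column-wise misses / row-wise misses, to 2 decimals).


Each row occupies 195 * 8 = 1560 bytes and starts on a line boundary, so it spans ceil(1560 / 64) = 25 cache lines.
Row-major traversal misses (one per line touched): 189 * ceil(195 * 8 / 64) = 4725
Column-major traversal misses (no reuse, every access misses): 189 * 195 = 36855
Ratio = 36855 / 4725 = 7.8

7.8


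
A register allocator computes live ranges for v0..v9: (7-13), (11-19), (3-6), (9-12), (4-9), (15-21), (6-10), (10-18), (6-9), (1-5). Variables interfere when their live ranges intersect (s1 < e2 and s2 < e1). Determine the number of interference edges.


Check all pairs for overlapping intervals.
Two intervals (s1,e1) and (s2,e2) overlap if s1 < e2 and s2 < e1.
v0 (7-13) vs v1..v9: overlaps v1, v3, v4, v6, v7, v8 -> 6
v1 (11-19) vs v2..v9: overlaps v3, v5, v7 -> 3
v2 (3-6) vs v3..v9: overlaps v4, v9 -> 2
v3 (9-12) vs v4..v9: overlaps v6, v7 -> 2
v4 (4-9) vs v5..v9: overlaps v6, v8, v9 -> 3
v5 (15-21) vs v6..v9: overlaps v7 -> 1
v6 (6-10) vs v7..v9: overlaps v8 -> 1
v7 (10-18) vs v8..v9: overlaps none -> 0
v8 (6-9) vs v9: overlaps none -> 0
Total overlapping pairs = 6 + 3 + 2 + 2 + 3 + 1 + 1 + 0 + 0 = 18

18


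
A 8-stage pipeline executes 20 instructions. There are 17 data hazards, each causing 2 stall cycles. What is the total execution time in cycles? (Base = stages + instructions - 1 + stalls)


Base cycles = 8 + 20 - 1 = 27
Total stalls = 17 * 2 = 34
Total = 27 + 34 = 61

61


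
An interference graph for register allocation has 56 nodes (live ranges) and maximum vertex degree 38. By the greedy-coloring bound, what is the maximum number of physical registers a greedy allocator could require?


Greedy coloring never needs more than (max_degree + 1) colors: when coloring a vertex, at most max_degree neighbors are already colored.
Upper bound = 38 + 1 = 39

39


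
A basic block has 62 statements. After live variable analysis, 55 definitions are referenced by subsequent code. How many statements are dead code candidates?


Dead code = total statements - live definitions
= 62 - 55 = 7

7


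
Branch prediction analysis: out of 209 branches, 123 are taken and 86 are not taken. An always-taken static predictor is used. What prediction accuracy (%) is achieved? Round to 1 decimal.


Predictor: always-taken
Correct predictions = 123
Accuracy = 123 / 209 * 100 = 58.9%

58.9


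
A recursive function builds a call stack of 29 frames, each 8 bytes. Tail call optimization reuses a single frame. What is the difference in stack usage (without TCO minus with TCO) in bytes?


Without TCO: 29 * 8 = 232 bytes
With TCO: reuse 1 frame = 8 bytes
Savings = 232 - 8 = 224

224


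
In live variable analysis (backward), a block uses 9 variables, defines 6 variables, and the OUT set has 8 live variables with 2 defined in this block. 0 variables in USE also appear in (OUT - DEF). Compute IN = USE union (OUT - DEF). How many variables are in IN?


OUT - DEF: 8 - 2 = 6
|IN| = |USE| + |OUT - DEF| - |USE ∩ (OUT - DEF)| = 9 + 6 - 0 = 15

15


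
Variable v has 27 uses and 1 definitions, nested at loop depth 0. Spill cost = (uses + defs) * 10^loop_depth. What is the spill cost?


uses + defs = 27 + 1 = 28
10^0 = 1
Spill cost = 28 * 1 = 28

28


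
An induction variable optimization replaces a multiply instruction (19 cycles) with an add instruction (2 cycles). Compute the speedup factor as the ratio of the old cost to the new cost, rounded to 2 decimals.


Ratio = mult_cost / add_cost = 19 / 2 = 9.5

9.5


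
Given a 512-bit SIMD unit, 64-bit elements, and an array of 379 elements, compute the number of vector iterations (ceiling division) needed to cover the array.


Width = 512 / 64 = 8 elements per vector op
Iterations = ceil(379 / 8) = 48

48


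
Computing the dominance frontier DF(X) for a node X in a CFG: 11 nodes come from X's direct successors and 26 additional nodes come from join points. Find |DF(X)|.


DF(X) = direct successor contributions + join point contributions
= 11 + 26 = 37

37


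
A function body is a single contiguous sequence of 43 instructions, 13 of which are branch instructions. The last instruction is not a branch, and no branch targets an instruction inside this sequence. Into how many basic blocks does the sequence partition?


With no in-sequence branch targets, the leaders are the first instruction plus the instruction after each branch.
Number of basic blocks = branches + 1
= 13 + 1 = 14

14


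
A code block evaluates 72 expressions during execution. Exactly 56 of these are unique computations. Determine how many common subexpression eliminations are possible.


CSE count = total expressions - unique expressions
= 72 - 56 = 16

16


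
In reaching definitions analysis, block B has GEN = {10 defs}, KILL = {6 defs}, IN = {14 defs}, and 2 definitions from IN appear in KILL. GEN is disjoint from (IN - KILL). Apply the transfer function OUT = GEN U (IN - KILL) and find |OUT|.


IN - KILL: 14 - 2 = 12 surviving definitions
OUT = GEN + surviving = 10 + 12 = 22

22


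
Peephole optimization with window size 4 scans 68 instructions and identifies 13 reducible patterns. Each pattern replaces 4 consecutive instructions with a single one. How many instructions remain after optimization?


Each match removes 3 instructions.
Total removed = 13 * 3 = 39
Remaining = 68 - 39 = 29

29


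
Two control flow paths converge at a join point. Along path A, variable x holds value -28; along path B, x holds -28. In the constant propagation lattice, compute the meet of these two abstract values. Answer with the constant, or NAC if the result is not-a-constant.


Meet operation: if both paths give the same constant, result is that constant; if they differ, result is NAC (not-a-constant).
Path A: -28, Path B: -28 -> equal
Result: constant -> -28

-28


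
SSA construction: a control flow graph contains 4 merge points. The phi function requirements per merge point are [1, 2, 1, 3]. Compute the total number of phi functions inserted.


Total phi functions = sum of phi functions at each join node
= 1 + 2 + 1 + 3 = 7

7


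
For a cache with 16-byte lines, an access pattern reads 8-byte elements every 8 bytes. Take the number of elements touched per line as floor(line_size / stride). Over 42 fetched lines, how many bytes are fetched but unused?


Elements per line = floor(16 / 8) = 2
Bytes used per line = 2 * 8 = 16
Wasted per line = 16 - 16 = 0
Total wasted = 0 * 42 = 0

0


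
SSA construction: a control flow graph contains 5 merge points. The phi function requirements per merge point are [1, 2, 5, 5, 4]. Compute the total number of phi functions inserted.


Total phi functions = sum of phi functions at each join node
= 1 + 2 + 5 + 5 + 4 = 17

17


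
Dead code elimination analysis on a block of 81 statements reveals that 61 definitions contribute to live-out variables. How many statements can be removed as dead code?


Dead code = total statements - live definitions
= 81 - 61 = 20

20


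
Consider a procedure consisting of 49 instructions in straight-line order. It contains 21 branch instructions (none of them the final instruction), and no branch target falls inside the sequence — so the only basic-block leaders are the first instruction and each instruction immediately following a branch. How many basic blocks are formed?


With no in-sequence branch targets, the leaders are the first instruction plus the instruction after each branch.
Number of basic blocks = branches + 1
= 21 + 1 = 22

22


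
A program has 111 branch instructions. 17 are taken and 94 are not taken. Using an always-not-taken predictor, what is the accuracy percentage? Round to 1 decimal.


Predictor: always-not-taken
Correct predictions = 94
Accuracy = 94 / 111 * 100 = 84.7%

84.7


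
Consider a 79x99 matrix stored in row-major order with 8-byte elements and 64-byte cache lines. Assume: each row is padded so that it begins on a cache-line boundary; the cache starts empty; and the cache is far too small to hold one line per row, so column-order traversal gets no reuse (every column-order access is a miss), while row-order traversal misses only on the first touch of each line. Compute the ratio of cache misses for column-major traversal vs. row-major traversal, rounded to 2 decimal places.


Each row occupies 99 * 8 = 792 bytes and starts on a line boundary, so it spans ceil(792 / 64) = 13 cache lines.
Row-major traversal misses (one per line touched): 79 * ceil(99 * 8 / 64) = 1027
Column-major traversal misses (no reuse, every access misses): 79 * 99 = 7821
Ratio = 7821 / 1027 = 7.62

7.62


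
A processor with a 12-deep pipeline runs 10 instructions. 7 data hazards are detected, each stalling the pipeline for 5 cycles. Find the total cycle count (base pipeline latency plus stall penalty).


Base cycles = 12 + 10 - 1 = 21
Total stalls = 7 * 5 = 35
Total = 21 + 35 = 56

56


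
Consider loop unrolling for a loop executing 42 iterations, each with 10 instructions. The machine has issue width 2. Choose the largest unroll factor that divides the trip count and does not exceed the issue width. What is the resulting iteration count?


Largest divisor of 42 <= 2 is 2
New iterations = 42 / 2 = 21

21


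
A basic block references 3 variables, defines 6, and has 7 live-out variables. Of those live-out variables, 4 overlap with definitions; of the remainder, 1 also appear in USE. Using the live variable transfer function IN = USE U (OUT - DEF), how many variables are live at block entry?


OUT - DEF: 7 - 4 = 3
|IN| = |USE| + |OUT - DEF| - |USE ∩ (OUT - DEF)| = 3 + 3 - 1 = 5

5


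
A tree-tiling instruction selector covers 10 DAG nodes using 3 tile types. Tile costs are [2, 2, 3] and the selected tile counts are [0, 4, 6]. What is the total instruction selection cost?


Total cost = sum(count_i * cost_i)
= 0*2 + 4*2 + 6*3
= 26

26


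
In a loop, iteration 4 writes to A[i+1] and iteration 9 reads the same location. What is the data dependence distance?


Distance = read iteration - write iteration
= 9 - 4 = 5

5


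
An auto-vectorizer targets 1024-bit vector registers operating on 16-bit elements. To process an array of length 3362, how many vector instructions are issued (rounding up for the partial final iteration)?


Width = 1024 / 16 = 64 elements per vector op
Iterations = ceil(3362 / 64) = 53

53


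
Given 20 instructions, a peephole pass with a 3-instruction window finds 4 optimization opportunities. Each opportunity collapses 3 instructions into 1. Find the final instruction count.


Each match removes 2 instructions.
Total removed = 4 * 2 = 8
Remaining = 20 - 8 = 12

12


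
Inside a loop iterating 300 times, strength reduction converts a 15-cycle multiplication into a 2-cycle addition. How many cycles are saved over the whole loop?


Per-iteration saving = 15 - 2 = 13
Total saved = 300 * 13 = 3900

3900


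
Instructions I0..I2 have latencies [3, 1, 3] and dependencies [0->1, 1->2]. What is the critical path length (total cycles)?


Compute longest path through dependency graph: dist(Ik) = max over predecessors of dist + latency(Ik).
dist(I0) = latency 3 = 3
dist(I1) = dist(I0) + 1 = 3 + 1 = 4
dist(I2) = dist(I1) + 3 = 4 + 3 = 7
Critical path = max dist = 7

7


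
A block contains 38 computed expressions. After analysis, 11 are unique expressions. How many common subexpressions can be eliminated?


CSE count = total expressions - unique expressions
= 38 - 11 = 27

27


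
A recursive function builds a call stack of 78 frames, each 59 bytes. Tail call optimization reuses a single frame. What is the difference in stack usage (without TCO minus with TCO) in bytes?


Without TCO: 78 * 59 = 4602 bytes
With TCO: reuse 1 frame = 59 bytes
Savings = 4602 - 59 = 4543

4543


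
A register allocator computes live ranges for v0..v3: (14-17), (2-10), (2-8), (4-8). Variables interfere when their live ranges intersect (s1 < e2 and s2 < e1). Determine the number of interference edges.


Check all pairs for overlapping intervals.
Two intervals (s1,e1) and (s2,e2) overlap if s1 < e2 and s2 < e1.
v0 (14-17) vs v1..v3: overlaps none -> 0
v1 (2-10) vs v2..v3: overlaps v2, v3 -> 2
v2 (2-8) vs v3: overlaps v3 -> 1
Total overlapping pairs = 0 + 2 + 1 = 3

3


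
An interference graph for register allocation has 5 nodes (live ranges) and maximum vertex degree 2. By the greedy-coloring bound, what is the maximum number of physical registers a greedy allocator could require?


Greedy coloring never needs more than (max_degree + 1) colors: when coloring a vertex, at most max_degree neighbors are already colored.
Upper bound = 2 + 1 = 3

3


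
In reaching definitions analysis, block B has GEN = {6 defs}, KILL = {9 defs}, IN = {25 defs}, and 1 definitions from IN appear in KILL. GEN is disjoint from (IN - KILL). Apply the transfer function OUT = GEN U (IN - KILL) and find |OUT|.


IN - KILL: 25 - 1 = 24 surviving definitions
OUT = GEN + surviving = 6 + 24 = 30

30


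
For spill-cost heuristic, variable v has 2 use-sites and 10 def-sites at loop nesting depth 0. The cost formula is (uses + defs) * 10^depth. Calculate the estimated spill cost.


uses + defs = 2 + 10 = 12
10^0 = 1
Spill cost = 12 * 1 = 12

12


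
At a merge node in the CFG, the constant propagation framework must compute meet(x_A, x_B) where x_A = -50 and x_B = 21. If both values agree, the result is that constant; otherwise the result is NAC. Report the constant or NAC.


Meet operation: if both paths give the same constant, result is that constant; if they differ, result is NAC (not-a-constant).
Path A: -50, Path B: 21 -> differ
Result: not-a-constant -> NAC

NAC


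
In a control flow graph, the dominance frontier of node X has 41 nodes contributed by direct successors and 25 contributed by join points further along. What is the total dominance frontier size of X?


DF(X) = direct successor contributions + join point contributions
= 41 + 25 = 66

66


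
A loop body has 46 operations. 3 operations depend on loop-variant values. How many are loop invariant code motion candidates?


Invariant candidates = total - loop-dependent
= 46 - 3 = 43

43


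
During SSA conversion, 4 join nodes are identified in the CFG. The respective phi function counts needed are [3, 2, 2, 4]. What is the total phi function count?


Total phi functions = sum of phi functions at each join node
= 3 + 2 + 2 + 4 = 11

11


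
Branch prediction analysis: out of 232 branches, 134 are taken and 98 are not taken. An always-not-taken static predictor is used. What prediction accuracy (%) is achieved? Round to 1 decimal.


Predictor: always-not-taken
Correct predictions = 98
Accuracy = 98 / 232 * 100 = 42.2%

42.2


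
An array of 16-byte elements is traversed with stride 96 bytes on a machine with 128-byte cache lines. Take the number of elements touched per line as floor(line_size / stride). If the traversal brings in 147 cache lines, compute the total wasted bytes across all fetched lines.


Elements per line = floor(128 / 96) = 1
Bytes used per line = 1 * 16 = 16
Wasted per line = 128 - 16 = 112
Total wasted = 112 * 147 = 16464

16464


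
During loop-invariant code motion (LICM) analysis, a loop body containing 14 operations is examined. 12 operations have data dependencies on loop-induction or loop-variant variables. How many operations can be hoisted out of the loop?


Invariant candidates = total - loop-dependent
= 14 - 12 = 2

2


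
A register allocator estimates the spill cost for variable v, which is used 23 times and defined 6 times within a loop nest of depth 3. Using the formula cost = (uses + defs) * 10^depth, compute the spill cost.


uses + defs = 23 + 6 = 29
10^3 = 1000
Spill cost = 29 * 1000 = 29000

29000


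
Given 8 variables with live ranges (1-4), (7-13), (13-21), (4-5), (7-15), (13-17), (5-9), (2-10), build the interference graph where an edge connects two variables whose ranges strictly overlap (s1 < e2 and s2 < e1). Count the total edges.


Check all pairs for overlapping intervals.
Two intervals (s1,e1) and (s2,e2) overlap if s1 < e2 and s2 < e1.
v0 (1-4) vs v1..v7: overlaps v7 -> 1
v1 (7-13) vs v2..v7: overlaps v4, v6, v7 -> 3
v2 (13-21) vs v3..v7: overlaps v4, v5 -> 2
v3 (4-5) vs v4..v7: overlaps v7 -> 1
v4 (7-15) vs v5..v7: overlaps v5, v6, v7 -> 3
v5 (13-17) vs v6..v7: overlaps none -> 0
v6 (5-9) vs v7: overlaps v7 -> 1
Total overlapping pairs = 1 + 3 + 2 + 1 + 3 + 0 + 1 = 11

11


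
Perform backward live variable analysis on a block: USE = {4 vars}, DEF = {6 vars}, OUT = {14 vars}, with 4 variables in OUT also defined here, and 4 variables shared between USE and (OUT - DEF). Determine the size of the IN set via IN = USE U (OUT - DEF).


OUT - DEF: 14 - 4 = 10
|IN| = |USE| + |OUT - DEF| - |USE ∩ (OUT - DEF)| = 4 + 10 - 4 = 10

10


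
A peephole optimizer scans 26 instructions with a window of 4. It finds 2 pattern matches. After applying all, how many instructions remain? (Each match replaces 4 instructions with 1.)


Each match removes 3 instructions.
Total removed = 2 * 3 = 6
Remaining = 26 - 6 = 20

20


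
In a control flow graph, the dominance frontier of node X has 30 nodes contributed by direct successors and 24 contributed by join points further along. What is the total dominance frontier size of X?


DF(X) = direct successor contributions + join point contributions
= 30 + 24 = 54

54


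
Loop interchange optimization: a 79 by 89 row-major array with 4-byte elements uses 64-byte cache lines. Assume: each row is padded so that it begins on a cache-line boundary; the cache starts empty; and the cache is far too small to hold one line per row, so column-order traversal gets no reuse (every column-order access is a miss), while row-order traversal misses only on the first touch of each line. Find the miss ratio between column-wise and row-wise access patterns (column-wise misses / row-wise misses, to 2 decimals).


Each row occupies 89 * 4 = 356 bytes and starts on a line boundary, so it spans ceil(356 / 64) = 6 cache lines.
Row-major traversal misses (one per line touched): 79 * ceil(89 * 4 / 64) = 474
Column-major traversal misses (no reuse, every access misses): 79 * 89 = 7031
Ratio = 7031 / 474 = 14.83

14.83


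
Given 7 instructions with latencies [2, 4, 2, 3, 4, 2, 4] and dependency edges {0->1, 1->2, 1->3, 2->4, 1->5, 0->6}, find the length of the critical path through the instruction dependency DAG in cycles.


Compute longest path through dependency graph: dist(Ik) = max over predecessors of dist + latency(Ik).
dist(I0) = latency 2 = 2
dist(I1) = dist(I0) + 4 = 2 + 4 = 6
dist(I2) = dist(I1) + 2 = 6 + 2 = 8
dist(I3) = dist(I1) + 3 = 6 + 3 = 9
dist(I4) = dist(I2) + 4 = 8 + 4 = 12
dist(I5) = dist(I1) + 2 = 6 + 2 = 8
dist(I6) = dist(I0) + 4 = 2 + 4 = 6
Critical path = max dist = 12

12


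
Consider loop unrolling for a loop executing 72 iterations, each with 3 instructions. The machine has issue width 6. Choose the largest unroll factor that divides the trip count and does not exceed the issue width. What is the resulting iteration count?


Largest divisor of 72 <= 6 is 6
New iterations = 72 / 6 = 12

12


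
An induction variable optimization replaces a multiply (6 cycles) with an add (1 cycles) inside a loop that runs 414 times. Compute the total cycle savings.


Per-iteration saving = 6 - 1 = 5
Total saved = 414 * 5 = 2070

2070


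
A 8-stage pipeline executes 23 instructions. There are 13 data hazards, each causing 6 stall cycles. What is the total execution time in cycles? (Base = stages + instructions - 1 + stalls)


Base cycles = 8 + 23 - 1 = 30
Total stalls = 13 * 6 = 78
Total = 30 + 78 = 108

108


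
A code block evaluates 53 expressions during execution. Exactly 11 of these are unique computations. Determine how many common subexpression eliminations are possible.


CSE count = total expressions - unique expressions
= 53 - 11 = 42

42


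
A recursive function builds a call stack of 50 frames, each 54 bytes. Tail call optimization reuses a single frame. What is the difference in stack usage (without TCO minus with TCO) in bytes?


Without TCO: 50 * 54 = 2700 bytes
With TCO: reuse 1 frame = 54 bytes
Savings = 2700 - 54 = 2646

2646


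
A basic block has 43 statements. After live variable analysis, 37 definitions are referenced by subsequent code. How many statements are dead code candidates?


Dead code = total statements - live definitions
= 43 - 37 = 6

6


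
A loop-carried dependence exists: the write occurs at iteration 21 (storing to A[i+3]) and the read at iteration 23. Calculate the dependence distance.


Distance = read iteration - write iteration
= 23 - 21 = 2

2


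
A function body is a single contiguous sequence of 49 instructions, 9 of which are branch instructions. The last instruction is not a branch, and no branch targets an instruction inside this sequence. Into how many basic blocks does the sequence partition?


With no in-sequence branch targets, the leaders are the first instruction plus the instruction after each branch.
Number of basic blocks = branches + 1
= 9 + 1 = 10

10


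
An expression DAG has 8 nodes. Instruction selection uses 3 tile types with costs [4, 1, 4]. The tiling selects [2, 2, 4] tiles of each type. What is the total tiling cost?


Total cost = sum(count_i * cost_i)
= 2*4 + 2*1 + 4*4
= 26

26


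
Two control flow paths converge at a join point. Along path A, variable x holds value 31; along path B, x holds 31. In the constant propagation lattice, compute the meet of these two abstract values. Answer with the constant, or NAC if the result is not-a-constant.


Meet operation: if both paths give the same constant, result is that constant; if they differ, result is NAC (not-a-constant).
Path A: 31, Path B: 31 -> equal
Result: constant -> 31

31


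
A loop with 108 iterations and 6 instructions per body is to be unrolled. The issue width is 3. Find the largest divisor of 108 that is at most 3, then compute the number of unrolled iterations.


Largest divisor of 108 <= 3 is 3
New iterations = 108 / 3 = 36

36


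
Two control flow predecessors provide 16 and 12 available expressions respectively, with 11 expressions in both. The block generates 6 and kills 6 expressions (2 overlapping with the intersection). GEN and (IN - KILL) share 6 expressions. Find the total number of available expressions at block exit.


IN = intersection of predecessors = 11
IN - KILL = 11 - 2 = 9
|OUT| = |GEN| + |IN - KILL| - |GEN ∩ (IN - KILL)| = 6 + 9 - 6 = 9

9


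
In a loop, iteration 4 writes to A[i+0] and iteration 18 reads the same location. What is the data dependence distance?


Distance = read iteration - write iteration
= 18 - 4 = 14

14


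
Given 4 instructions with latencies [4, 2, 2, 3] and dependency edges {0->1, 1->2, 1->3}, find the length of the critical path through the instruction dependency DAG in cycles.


Compute longest path through dependency graph: dist(Ik) = max over predecessors of dist + latency(Ik).
dist(I0) = latency 4 = 4
dist(I1) = dist(I0) + 2 = 4 + 2 = 6
dist(I2) = dist(I1) + 2 = 6 + 2 = 8
dist(I3) = dist(I1) + 3 = 6 + 3 = 9
Critical path = max dist = 9

9


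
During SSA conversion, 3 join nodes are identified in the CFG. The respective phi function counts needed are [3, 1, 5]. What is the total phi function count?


Total phi functions = sum of phi functions at each join node
= 3 + 1 + 5 = 9

9


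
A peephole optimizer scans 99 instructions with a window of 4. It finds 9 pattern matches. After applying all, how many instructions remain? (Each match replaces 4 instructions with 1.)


Each match removes 3 instructions.
Total removed = 9 * 3 = 27
Remaining = 99 - 27 = 72

72


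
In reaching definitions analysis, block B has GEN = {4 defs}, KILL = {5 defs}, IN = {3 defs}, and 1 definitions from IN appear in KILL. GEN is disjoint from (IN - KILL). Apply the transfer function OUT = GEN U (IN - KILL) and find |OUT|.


IN - KILL: 3 - 1 = 2 surviving definitions
OUT = GEN + surviving = 4 + 2 = 6

6


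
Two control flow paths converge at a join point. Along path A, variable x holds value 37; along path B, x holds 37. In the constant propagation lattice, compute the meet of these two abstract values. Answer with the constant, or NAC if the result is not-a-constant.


Meet operation: if both paths give the same constant, result is that constant; if they differ, result is NAC (not-a-constant).
Path A: 37, Path B: 37 -> equal
Result: constant -> 37

37


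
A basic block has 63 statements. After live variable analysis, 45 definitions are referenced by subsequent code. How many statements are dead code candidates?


Dead code = total statements - live definitions
= 63 - 45 = 18

18


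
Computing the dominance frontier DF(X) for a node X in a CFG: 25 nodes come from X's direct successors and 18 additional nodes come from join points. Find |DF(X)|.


DF(X) = direct successor contributions + join point contributions
= 25 + 18 = 43

43


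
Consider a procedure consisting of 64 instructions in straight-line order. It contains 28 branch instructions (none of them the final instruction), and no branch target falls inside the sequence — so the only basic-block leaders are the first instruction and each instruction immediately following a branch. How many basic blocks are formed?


With no in-sequence branch targets, the leaders are the first instruction plus the instruction after each branch.
Number of basic blocks = branches + 1
= 28 + 1 = 29

29


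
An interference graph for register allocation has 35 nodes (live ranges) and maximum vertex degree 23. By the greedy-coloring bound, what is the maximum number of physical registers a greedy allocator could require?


Greedy coloring never needs more than (max_degree + 1) colors: when coloring a vertex, at most max_degree neighbors are already colored.
Upper bound = 23 + 1 = 24

24


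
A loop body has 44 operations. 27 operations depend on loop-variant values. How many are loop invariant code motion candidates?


Invariant candidates = total - loop-dependent
= 44 - 27 = 17

17


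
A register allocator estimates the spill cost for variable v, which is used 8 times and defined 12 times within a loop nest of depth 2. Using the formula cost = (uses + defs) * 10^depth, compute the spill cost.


uses + defs = 8 + 12 = 20
10^2 = 100
Spill cost = 20 * 100 = 2000

2000


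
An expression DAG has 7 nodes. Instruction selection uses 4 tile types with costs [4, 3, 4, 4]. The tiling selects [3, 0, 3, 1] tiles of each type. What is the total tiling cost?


Total cost = sum(count_i * cost_i)
= 3*4 + 0*3 + 3*4 + 1*4
= 28

28


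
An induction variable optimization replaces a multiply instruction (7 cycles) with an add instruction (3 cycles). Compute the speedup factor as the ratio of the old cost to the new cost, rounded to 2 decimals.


Ratio = mult_cost / add_cost = 7 / 3 = 2.33

2.33


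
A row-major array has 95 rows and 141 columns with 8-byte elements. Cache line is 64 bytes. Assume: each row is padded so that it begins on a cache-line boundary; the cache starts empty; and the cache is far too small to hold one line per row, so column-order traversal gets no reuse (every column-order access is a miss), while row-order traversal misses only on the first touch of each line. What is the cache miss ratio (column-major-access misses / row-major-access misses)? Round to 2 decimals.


Each row occupies 141 * 8 = 1128 bytes and starts on a line boundary, so it spans ceil(1128 / 64) = 18 cache lines.
Row-major traversal misses (one per line touched): 95 * ceil(141 * 8 / 64) = 1710
Column-major traversal misses (no reuse, every access misses): 95 * 141 = 13395
Ratio = 13395 / 1710 = 7.83

7.83


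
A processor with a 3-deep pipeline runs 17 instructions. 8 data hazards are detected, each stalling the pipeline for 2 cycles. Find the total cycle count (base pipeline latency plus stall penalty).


Base cycles = 3 + 17 - 1 = 19
Total stalls = 8 * 2 = 16
Total = 19 + 16 = 35

35


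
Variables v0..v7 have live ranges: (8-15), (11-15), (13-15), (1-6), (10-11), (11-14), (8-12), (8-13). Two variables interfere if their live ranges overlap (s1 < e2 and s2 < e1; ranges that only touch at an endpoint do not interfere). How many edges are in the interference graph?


Check all pairs for overlapping intervals.
Two intervals (s1,e1) and (s2,e2) overlap if s1 < e2 and s2 < e1.
v0 (8-15) vs v1..v7: overlaps v1, v2, v4, v5, v6, v7 -> 6
v1 (11-15) vs v2..v7: overlaps v2, v5, v6, v7 -> 4
v2 (13-15) vs v3..v7: overlaps v5 -> 1
v3 (1-6) vs v4..v7: overlaps none -> 0
v4 (10-11) vs v5..v7: overlaps v6, v7 -> 2
v5 (11-14) vs v6..v7: overlaps v6, v7 -> 2
v6 (8-12) vs v7: overlaps v7 -> 1
Total overlapping pairs = 6 + 4 + 1 + 0 + 2 + 2 + 1 = 16

16


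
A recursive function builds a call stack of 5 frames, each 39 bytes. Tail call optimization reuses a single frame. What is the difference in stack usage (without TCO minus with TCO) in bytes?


Without TCO: 5 * 39 = 195 bytes
With TCO: reuse 1 frame = 39 bytes
Savings = 195 - 39 = 156

156


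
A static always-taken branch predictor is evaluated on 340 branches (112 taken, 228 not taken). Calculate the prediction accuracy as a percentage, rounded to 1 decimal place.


Predictor: always-taken
Correct predictions = 112
Accuracy = 112 / 340 * 100 = 32.9%

32.9


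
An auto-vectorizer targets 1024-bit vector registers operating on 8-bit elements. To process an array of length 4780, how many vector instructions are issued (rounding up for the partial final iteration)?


Width = 1024 / 8 = 128 elements per vector op
Iterations = ceil(4780 / 128) = 38

38


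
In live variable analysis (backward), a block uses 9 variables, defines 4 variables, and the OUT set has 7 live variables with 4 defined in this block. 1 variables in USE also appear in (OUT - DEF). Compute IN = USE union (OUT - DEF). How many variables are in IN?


OUT - DEF: 7 - 4 = 3
|IN| = |USE| + |OUT - DEF| - |USE ∩ (OUT - DEF)| = 9 + 3 - 1 = 11

11


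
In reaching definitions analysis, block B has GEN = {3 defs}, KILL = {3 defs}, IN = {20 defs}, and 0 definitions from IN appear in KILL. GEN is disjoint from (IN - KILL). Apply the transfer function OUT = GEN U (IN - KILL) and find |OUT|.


IN - KILL: 20 - 0 = 20 surviving definitions
OUT = GEN + surviving = 3 + 20 = 23

23


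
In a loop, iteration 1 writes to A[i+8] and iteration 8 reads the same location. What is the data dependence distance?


Distance = read iteration - write iteration
= 8 - 1 = 7

7


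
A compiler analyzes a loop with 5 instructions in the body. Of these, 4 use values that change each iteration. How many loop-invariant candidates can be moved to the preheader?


Invariant candidates = total - loop-dependent
= 5 - 4 = 1

1


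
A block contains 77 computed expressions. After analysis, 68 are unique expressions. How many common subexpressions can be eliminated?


CSE count = total expressions - unique expressions
= 77 - 68 = 9

9


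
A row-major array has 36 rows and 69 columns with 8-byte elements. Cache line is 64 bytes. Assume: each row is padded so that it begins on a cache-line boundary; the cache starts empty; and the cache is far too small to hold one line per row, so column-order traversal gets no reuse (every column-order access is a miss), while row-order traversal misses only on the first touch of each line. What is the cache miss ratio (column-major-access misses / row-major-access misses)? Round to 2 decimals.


Each row occupies 69 * 8 = 552 bytes and starts on a line boundary, so it spans ceil(552 / 64) = 9 cache lines.
Row-major traversal misses (one per line touched): 36 * ceil(69 * 8 / 64) = 324
Column-major traversal misses (no reuse, every access misses): 36 * 69 = 2484
Ratio = 2484 / 324 = 7.67

7.67


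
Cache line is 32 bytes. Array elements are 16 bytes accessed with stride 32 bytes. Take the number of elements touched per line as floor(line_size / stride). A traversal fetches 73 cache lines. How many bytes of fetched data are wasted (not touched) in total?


Elements per line = floor(32 / 32) = 1
Bytes used per line = 1 * 16 = 16
Wasted per line = 32 - 16 = 16
Total wasted = 16 * 73 = 1168

1168


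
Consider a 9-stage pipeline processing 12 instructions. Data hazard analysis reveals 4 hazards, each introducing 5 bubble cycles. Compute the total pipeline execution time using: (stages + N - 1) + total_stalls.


Base cycles = 9 + 12 - 1 = 20
Total stalls = 4 * 5 = 20
Total = 20 + 20 = 40

40


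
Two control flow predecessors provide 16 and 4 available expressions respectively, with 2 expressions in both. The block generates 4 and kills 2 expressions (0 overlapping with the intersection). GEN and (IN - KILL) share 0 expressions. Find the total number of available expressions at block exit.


IN = intersection of predecessors = 2
IN - KILL = 2 - 0 = 2
|OUT| = |GEN| + |IN - KILL| - |GEN ∩ (IN - KILL)| = 4 + 2 - 0 = 6

6


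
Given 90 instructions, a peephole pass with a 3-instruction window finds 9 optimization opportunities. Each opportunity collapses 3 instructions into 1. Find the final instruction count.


Each match removes 2 instructions.
Total removed = 9 * 2 = 18
Remaining = 90 - 18 = 72

72


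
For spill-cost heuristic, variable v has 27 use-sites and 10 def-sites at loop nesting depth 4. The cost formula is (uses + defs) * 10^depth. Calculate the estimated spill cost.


uses + defs = 27 + 10 = 37
10^4 = 10000
Spill cost = 37 * 10000 = 370000

370000


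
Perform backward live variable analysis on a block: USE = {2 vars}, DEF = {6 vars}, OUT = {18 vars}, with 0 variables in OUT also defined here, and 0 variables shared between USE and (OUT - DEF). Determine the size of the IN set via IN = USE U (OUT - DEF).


OUT - DEF: 18 - 0 = 18
|IN| = |USE| + |OUT - DEF| - |USE ∩ (OUT - DEF)| = 2 + 18 - 0 = 20

20


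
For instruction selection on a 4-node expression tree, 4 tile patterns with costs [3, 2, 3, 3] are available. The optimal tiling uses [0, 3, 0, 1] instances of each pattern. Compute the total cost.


Total cost = sum(count_i * cost_i)
= 0*3 + 3*2 + 0*3 + 1*3
= 9

9


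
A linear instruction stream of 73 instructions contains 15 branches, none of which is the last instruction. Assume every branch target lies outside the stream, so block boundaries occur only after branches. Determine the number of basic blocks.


With no in-sequence branch targets, the leaders are the first instruction plus the instruction after each branch.
Number of basic blocks = branches + 1
= 15 + 1 = 16

16


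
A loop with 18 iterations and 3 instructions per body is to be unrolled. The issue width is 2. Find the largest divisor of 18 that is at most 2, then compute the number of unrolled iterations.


Largest divisor of 18 <= 2 is 2
New iterations = 18 / 2 = 9

9


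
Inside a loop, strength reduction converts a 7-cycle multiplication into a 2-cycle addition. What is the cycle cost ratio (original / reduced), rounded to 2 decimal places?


Ratio = mult_cost / add_cost = 7 / 2 = 3.5

3.5


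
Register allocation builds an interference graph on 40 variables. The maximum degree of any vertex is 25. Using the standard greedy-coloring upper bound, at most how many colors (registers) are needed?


Greedy coloring never needs more than (max_degree + 1) colors: when coloring a vertex, at most max_degree neighbors are already colored.
Upper bound = 25 + 1 = 26

26


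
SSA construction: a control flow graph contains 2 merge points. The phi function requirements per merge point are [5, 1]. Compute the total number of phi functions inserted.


Total phi functions = sum of phi functions at each join node
= 5 + 1 = 6

6


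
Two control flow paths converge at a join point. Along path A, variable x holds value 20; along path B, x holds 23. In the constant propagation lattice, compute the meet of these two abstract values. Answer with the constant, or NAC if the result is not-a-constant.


Meet operation: if both paths give the same constant, result is that constant; if they differ, result is NAC (not-a-constant).
Path A: 20, Path B: 23 -> differ
Result: not-a-constant -> NAC

NAC


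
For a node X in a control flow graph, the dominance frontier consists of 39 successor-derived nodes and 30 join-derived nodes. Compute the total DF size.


DF(X) = direct successor contributions + join point contributions
= 39 + 30 = 69

69


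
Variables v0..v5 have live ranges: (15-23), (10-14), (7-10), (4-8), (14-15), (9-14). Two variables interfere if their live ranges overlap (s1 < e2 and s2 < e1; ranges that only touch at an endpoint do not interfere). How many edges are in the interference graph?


Check all pairs for overlapping intervals.
Two intervals (s1,e1) and (s2,e2) overlap if s1 < e2 and s2 < e1.
v0 (15-23) vs v1..v5: overlaps none -> 0
v1 (10-14) vs v2..v5: overlaps v5 -> 1
v2 (7-10) vs v3..v5: overlaps v3, v5 -> 2
v3 (4-8) vs v4..v5: overlaps none -> 0
v4 (14-15) vs v5: overlaps none -> 0
Total overlapping pairs = 0 + 1 + 2 + 0 + 0 = 3

3
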